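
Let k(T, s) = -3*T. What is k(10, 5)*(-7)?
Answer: 210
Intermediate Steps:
k(10, 5)*(-7) = -3*10*(-7) = -30*(-7) = 210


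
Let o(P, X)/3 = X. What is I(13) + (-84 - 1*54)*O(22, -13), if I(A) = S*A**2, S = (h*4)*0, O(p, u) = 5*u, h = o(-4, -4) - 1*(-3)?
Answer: 8970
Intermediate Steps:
o(P, X) = 3*X
h = -9 (h = 3*(-4) - 1*(-3) = -12 + 3 = -9)
S = 0 (S = -9*4*0 = -36*0 = 0)
I(A) = 0 (I(A) = 0*A**2 = 0)
I(13) + (-84 - 1*54)*O(22, -13) = 0 + (-84 - 1*54)*(5*(-13)) = 0 + (-84 - 54)*(-65) = 0 - 138*(-65) = 0 + 8970 = 8970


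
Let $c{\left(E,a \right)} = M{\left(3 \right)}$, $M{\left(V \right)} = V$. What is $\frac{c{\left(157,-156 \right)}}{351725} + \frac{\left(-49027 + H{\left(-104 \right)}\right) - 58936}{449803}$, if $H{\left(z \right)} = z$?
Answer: $- \frac{38008516166}{158206960175} \approx -0.24025$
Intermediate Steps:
$c{\left(E,a \right)} = 3$
$\frac{c{\left(157,-156 \right)}}{351725} + \frac{\left(-49027 + H{\left(-104 \right)}\right) - 58936}{449803} = \frac{3}{351725} + \frac{\left(-49027 - 104\right) - 58936}{449803} = 3 \cdot \frac{1}{351725} + \left(-49131 - 58936\right) \frac{1}{449803} = \frac{3}{351725} - \frac{108067}{449803} = - \frac{38008516166}{158206960175}$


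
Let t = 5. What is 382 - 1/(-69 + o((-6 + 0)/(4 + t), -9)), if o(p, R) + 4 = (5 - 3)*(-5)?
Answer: 31707/83 ≈ 382.01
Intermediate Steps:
o(p, R) = -14 (o(p, R) = -4 + (5 - 3)*(-5) = -4 + 2*(-5) = -4 - 10 = -14)
382 - 1/(-69 + o((-6 + 0)/(4 + t), -9)) = 382 - 1/(-69 - 14) = 382 - 1/(-83) = 382 - 1*(-1/83) = 382 + 1/83 = 31707/83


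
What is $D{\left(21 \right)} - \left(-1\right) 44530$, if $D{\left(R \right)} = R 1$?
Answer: $44551$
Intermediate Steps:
$D{\left(R \right)} = R$
$D{\left(21 \right)} - \left(-1\right) 44530 = 21 - \left(-1\right) 44530 = 21 - -44530 = 21 + 44530 = 44551$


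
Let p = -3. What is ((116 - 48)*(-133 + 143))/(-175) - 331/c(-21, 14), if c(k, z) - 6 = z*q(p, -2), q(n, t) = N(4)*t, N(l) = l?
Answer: -2831/3710 ≈ -0.76307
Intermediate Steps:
q(n, t) = 4*t
c(k, z) = 6 - 8*z (c(k, z) = 6 + z*(4*(-2)) = 6 + z*(-8) = 6 - 8*z)
((116 - 48)*(-133 + 143))/(-175) - 331/c(-21, 14) = ((116 - 48)*(-133 + 143))/(-175) - 331/(6 - 8*14) = (68*10)*(-1/175) - 331/(6 - 112) = 680*(-1/175) - 331/(-106) = -136/35 - 331*(-1/106) = -136/35 + 331/106 = -2831/3710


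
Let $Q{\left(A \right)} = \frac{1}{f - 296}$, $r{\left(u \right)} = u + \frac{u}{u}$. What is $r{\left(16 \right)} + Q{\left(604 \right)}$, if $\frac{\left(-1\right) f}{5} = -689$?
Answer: $\frac{53534}{3149} \approx 17.0$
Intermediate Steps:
$f = 3445$ ($f = \left(-5\right) \left(-689\right) = 3445$)
$r{\left(u \right)} = 1 + u$ ($r{\left(u \right)} = u + 1 = 1 + u$)
$Q{\left(A \right)} = \frac{1}{3149}$ ($Q{\left(A \right)} = \frac{1}{3445 - 296} = \frac{1}{3149}$)
$r{\left(16 \right)} + Q{\left(604 \right)} = \left(1 + 16\right) + \frac{1}{3149} = 17 + \frac{1}{3149} = \frac{53534}{3149}$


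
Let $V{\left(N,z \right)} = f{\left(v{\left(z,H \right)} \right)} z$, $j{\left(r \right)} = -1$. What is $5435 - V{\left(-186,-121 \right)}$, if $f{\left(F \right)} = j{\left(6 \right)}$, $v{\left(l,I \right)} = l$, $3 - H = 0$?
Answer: $5314$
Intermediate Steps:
$H = 3$ ($H = 3 - 0 = 3 + 0 = 3$)
$f{\left(F \right)} = -1$
$V{\left(N,z \right)} = - z$
$5435 - V{\left(-186,-121 \right)} = 5435 - \left(-1\right) \left(-121\right) = 5435 - 121 = 5314$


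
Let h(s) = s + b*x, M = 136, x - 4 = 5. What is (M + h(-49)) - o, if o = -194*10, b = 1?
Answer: 2036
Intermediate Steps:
x = 9 (x = 4 + 5 = 9)
h(s) = 9 + s (h(s) = s + 1*9 = s + 9 = 9 + s)
o = -1940
(M + h(-49)) - o = (136 + (9 - 49)) - 1*(-1940) = (136 - 40) + 1940 = 96 + 1940 = 2036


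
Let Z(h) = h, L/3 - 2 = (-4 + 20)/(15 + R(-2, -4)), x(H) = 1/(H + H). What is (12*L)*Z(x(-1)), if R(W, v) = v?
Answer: -684/11 ≈ -62.182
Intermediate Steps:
x(H) = 1/(2*H)
L = 114/11 (L = 6 + 3*((-4 + 20)/(15 - 4)) = 6 + 3*(16/11) = 6 + 48/11 = 114/11 ≈ 10.364)
(12*L)*Z(x(-1)) = (12*(114/11))*((½)/(-1)) = 1368*((½)*(-1))/11 = (1368/11)*(-½) = -684/11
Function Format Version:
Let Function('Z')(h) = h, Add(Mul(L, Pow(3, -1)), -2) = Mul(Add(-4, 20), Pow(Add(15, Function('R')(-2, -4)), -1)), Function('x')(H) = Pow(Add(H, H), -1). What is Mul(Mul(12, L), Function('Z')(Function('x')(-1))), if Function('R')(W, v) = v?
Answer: Rational(-684, 11) ≈ -62.182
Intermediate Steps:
Function('x')(H) = Mul(Rational(1, 2), Pow(H, -1)) (Function('x')(H) = Pow(Mul(2, H), -1) = Mul(Rational(1, 2), Pow(H, -1)))
L = Rational(114, 11) (L = Add(6, Mul(3, Mul(Add(-4, 20), Pow(Add(15, -4), -1)))) = Add(6, Mul(3, Mul(16, Pow(11, -1)))) = Add(6, Mul(3, Mul(16, Rational(1, 11)))) = Add(6, Mul(3, Rational(16, 11))) = Add(6, Rational(48, 11)) = Rational(114, 11) ≈ 10.364)
Mul(Mul(12, L), Function('Z')(Function('x')(-1))) = Mul(Mul(12, Rational(114, 11)), Mul(Rational(1, 2), Pow(-1, -1))) = Mul(Rational(1368, 11), Mul(Rational(1, 2), -1)) = Mul(Rational(1368, 11), Rational(-1, 2)) = Rational(-684, 11)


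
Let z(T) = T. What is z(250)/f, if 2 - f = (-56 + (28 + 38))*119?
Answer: -125/594 ≈ -0.21044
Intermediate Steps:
f = -1188 (f = 2 - (-56 + (28 + 38))*119 = 2 - (-56 + 66)*119 = 2 - 10*119 = 2 - 1*1190 = 2 - 1190 = -1188)
z(250)/f = 250/(-1188) = 250*(-1/1188) = -125/594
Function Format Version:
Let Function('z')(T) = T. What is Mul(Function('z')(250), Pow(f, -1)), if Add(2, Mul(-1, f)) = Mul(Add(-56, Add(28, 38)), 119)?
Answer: Rational(-125, 594) ≈ -0.21044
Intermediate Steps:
f = -1188 (f = Add(2, Mul(-1, Mul(Add(-56, Add(28, 38)), 119))) = Add(2, Mul(-1, Mul(Add(-56, 66), 119))) = Add(2, Mul(-1, Mul(10, 119))) = Add(2, Mul(-1, 1190)) = Add(2, -1190) = -1188)
Mul(Function('z')(250), Pow(f, -1)) = Mul(250, Pow(-1188, -1)) = Mul(250, Rational(-1, 1188)) = Rational(-125, 594)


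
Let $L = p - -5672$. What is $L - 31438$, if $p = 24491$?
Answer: $-1275$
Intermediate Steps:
$L = 30163$ ($L = 24491 - -5672 = 24491 + 5672 = 30163$)
$L - 31438 = 30163 - 31438 = -1275$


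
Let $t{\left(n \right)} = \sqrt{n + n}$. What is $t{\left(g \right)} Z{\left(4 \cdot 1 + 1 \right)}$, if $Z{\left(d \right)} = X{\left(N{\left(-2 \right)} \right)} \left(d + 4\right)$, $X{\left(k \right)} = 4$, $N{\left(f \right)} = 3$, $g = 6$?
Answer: $72 \sqrt{3} \approx 124.71$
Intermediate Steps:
$t{\left(n \right)} = \sqrt{2} \sqrt{n}$ ($t{\left(n \right)} = \sqrt{2 n} = \sqrt{2} \sqrt{n}$)
$Z{\left(d \right)} = 16 + 4 d$ ($Z{\left(d \right)} = 4 \left(d + 4\right) = 4 \left(4 + d\right) = 16 + 4 d$)
$t{\left(g \right)} Z{\left(4 \cdot 1 + 1 \right)} = \sqrt{2} \sqrt{6} \left(16 + 4 \left(4 \cdot 1 + 1\right)\right) = 2 \sqrt{3} \left(16 + 4 \left(4 + 1\right)\right) = 2 \sqrt{3} \left(16 + 4 \cdot 5\right) = 2 \sqrt{3} \left(16 + 20\right) = 2 \sqrt{3} \cdot 36 = 72 \sqrt{3}$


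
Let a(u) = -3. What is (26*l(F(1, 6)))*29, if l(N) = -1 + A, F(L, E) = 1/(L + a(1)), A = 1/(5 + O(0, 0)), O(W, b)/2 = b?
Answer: -3016/5 ≈ -603.20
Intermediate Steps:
O(W, b) = 2*b
A = ⅕ (A = 1/(5 + 2*0) = 1/(5 + 0) = 1/5 = ⅕ ≈ 0.20000)
F(L, E) = 1/(-3 + L) (F(L, E) = 1/(L - 3) = 1/(-3 + L))
l(N) = -⅘ (l(N) = -1 + ⅕ = -⅘)
(26*l(F(1, 6)))*29 = (26*(-⅘))*29 = -104/5*29 = -3016/5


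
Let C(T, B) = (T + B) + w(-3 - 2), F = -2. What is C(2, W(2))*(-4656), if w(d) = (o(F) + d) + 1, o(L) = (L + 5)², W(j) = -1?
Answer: -27936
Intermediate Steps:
o(L) = (5 + L)²
w(d) = 10 + d (w(d) = ((5 - 2)² + d) + 1 = (3² + d) + 1 = (9 + d) + 1 = 10 + d)
C(T, B) = 5 + B + T (C(T, B) = (T + B) + (10 + (-3 - 2)) = (B + T) + (10 - 5) = (B + T) + 5 = 5 + B + T)
C(2, W(2))*(-4656) = (5 - 1 + 2)*(-4656) = 6*(-4656) = -27936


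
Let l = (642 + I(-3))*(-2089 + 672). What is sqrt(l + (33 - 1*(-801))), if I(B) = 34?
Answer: 29*I*sqrt(1138) ≈ 978.29*I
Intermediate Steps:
l = -957892 (l = (642 + 34)*(-2089 + 672) = 676*(-1417) = -957892)
sqrt(l + (33 - 1*(-801))) = sqrt(-957892 + (33 - 1*(-801))) = sqrt(-957892 + (33 + 801)) = sqrt(-957892 + 834) = sqrt(-957058) = 29*I*sqrt(1138)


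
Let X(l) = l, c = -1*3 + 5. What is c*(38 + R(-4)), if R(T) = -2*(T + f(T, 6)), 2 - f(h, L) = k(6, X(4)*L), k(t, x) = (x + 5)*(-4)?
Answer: -380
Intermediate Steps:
c = 2 (c = -3 + 5 = 2)
k(t, x) = -20 - 4*x (k(t, x) = (5 + x)*(-4) = -20 - 4*x)
f(h, L) = 22 + 16*L (f(h, L) = 2 - (-20 - 16*L) = 2 + (20 + 16*L) = 22 + 16*L)
R(T) = -236 - 2*T (R(T) = -2*(T + (22 + 16*6)) = -2*(T + (22 + 96)) = -2*(T + 118) = -2*(118 + T) = -236 - 2*T)
c*(38 + R(-4)) = 2*(38 + (-236 - 2*(-4))) = 2*(38 + (-236 + 8)) = 2*(38 - 228) = 2*(-190) = -380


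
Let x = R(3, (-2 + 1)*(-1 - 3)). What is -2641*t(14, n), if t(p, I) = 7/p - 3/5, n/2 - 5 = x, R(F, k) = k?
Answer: 2641/10 ≈ 264.10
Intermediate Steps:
x = 4 (x = (-2 + 1)*(-1 - 3) = -1*(-4) = 4)
n = 18 (n = 10 + 2*4 = 10 + 8 = 18)
t(p, I) = -⅗ + 7/p (t(p, I) = 7/p - 3*⅕ = 7/p - ⅗ = -⅗ + 7/p)
-2641*t(14, n) = -2641*(-⅗ + 7/14) = -2641*(-⅗ + 7*(1/14)) = -2641*(-⅗ + ½) = -2641*(-⅒) = 2641/10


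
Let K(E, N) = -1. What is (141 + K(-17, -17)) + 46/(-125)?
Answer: 17454/125 ≈ 139.63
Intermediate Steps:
(141 + K(-17, -17)) + 46/(-125) = (141 - 1) + 46/(-125) = 140 + 46*(-1/125) = 140 - 46/125 = 17454/125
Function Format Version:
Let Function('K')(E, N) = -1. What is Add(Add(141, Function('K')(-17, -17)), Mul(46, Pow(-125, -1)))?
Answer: Rational(17454, 125) ≈ 139.63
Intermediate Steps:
Add(Add(141, Function('K')(-17, -17)), Mul(46, Pow(-125, -1))) = Add(Add(141, -1), Mul(46, Pow(-125, -1))) = Add(140, Mul(46, Rational(-1, 125))) = Add(140, Rational(-46, 125)) = Rational(17454, 125)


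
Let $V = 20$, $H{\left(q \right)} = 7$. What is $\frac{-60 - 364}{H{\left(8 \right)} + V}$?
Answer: $- \frac{424}{27} \approx -15.704$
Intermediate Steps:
$\frac{-60 - 364}{H{\left(8 \right)} + V} = \frac{-60 - 364}{7 + 20} = \frac{1}{27} \left(-424\right) = - \frac{424}{27}$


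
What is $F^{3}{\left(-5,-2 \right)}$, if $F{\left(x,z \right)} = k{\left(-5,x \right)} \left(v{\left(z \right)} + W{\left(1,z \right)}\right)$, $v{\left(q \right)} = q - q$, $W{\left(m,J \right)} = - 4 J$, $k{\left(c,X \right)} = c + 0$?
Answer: $-64000$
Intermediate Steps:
$k{\left(c,X \right)} = c$
$v{\left(q \right)} = 0$
$F{\left(x,z \right)} = 20 z$ ($F{\left(x,z \right)} = - 5 \left(0 - 4 z\right) = - 5 \left(- 4 z\right) = 20 z$)
$F^{3}{\left(-5,-2 \right)} = \left(20 \left(-2\right)\right)^{3} = \left(-40\right)^{3} = -64000$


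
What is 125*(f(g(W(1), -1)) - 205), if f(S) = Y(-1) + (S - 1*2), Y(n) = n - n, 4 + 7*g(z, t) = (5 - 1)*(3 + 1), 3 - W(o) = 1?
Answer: -179625/7 ≈ -25661.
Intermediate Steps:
W(o) = 2 (W(o) = 3 - 1*1 = 3 - 1 = 2)
g(z, t) = 12/7 (g(z, t) = -4/7 + ((5 - 1)*(3 + 1))/7 = -4/7 + (4*4)/7 = -4/7 + (⅐)*16 = -4/7 + 16/7 = 12/7)
Y(n) = 0
f(S) = -2 + S (f(S) = 0 + (S - 1*2) = 0 + (S - 2) = 0 + (-2 + S) = -2 + S)
125*(f(g(W(1), -1)) - 205) = 125*((-2 + 12/7) - 205) = 125*(-2/7 - 205) = 125*(-1437/7) = -179625/7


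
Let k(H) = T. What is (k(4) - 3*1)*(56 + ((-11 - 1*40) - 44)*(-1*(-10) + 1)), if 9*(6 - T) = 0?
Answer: -2967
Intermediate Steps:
T = 6 (T = 6 - ⅑*0 = 6 + 0 = 6)
k(H) = 6
(k(4) - 3*1)*(56 + ((-11 - 1*40) - 44)*(-1*(-10) + 1)) = (6 - 3*1)*(56 + ((-11 - 1*40) - 44)*(-1*(-10) + 1)) = (6 - 3)*(56 + ((-11 - 40) - 44)*(10 + 1)) = 3*(56 + (-51 - 44)*11) = 3*(56 - 95*11) = 3*(56 - 1045) = 3*(-989) = -2967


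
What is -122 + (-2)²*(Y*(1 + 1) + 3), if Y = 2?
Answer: -94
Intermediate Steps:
-122 + (-2)²*(Y*(1 + 1) + 3) = -122 + (-2)²*(2*(1 + 1) + 3) = -122 + 4*(2*2 + 3) = -122 + 4*(4 + 3) = -122 + 4*7 = -122 + 28 = -94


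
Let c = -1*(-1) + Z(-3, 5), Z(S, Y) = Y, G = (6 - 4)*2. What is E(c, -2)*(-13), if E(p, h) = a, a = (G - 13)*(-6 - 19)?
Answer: -2925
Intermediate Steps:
G = 4 (G = 2*2 = 4)
a = 225 (a = (4 - 13)*(-6 - 19) = -9*(-25) = 225)
c = 6 (c = -1*(-1) + 5 = 1 + 5 = 6)
E(p, h) = 225
E(c, -2)*(-13) = 225*(-13) = -2925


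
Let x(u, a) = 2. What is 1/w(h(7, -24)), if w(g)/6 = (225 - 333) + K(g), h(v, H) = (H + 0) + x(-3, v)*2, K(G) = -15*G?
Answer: 1/1152 ≈ 0.00086806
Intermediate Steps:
h(v, H) = 4 + H (h(v, H) = (H + 0) + 2*2 = H + 4 = 4 + H)
w(g) = -648 - 90*g (w(g) = 6*((225 - 333) - 15*g) = 6*(-108 - 15*g) = -648 - 90*g)
1/w(h(7, -24)) = 1/(-648 - 90*(4 - 24)) = 1/(-648 - 90*(-20)) = 1/(-648 + 1800) = 1/1152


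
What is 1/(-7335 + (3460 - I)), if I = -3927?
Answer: 1/52 ≈ 0.019231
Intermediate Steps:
1/(-7335 + (3460 - I)) = 1/(-7335 + (3460 - 1*(-3927))) = 1/(-7335 + (3460 + 3927)) = 1/(-7335 + 7387) = 1/52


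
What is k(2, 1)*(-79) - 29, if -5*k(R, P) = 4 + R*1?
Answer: 329/5 ≈ 65.800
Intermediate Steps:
k(R, P) = -⅘ - R/5 (k(R, P) = -(4 + R*1)/5 = -(4 + R)/5 = -⅘ - R/5)
k(2, 1)*(-79) - 29 = (-⅘ - ⅕*2)*(-79) - 29 = (-⅘ - ⅖)*(-79) - 29 = -6/5*(-79) - 29 = 474/5 - 29 = 329/5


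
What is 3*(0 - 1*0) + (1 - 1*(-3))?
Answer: 4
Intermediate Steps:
3*(0 - 1*0) + (1 - 1*(-3)) = 3*(0 + 0) + (1 + 3) = 3*0 + 4 = 0 + 4 = 4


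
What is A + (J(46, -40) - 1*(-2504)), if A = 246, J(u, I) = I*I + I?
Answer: 4310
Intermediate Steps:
J(u, I) = I + I**2 (J(u, I) = I**2 + I = I + I**2)
A + (J(46, -40) - 1*(-2504)) = 246 + (-40*(1 - 40) - 1*(-2504)) = 246 + (-40*(-39) + 2504) = 246 + (1560 + 2504) = 246 + 4064 = 4310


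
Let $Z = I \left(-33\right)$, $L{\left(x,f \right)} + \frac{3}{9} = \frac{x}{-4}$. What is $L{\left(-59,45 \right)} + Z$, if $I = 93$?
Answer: $- \frac{36655}{12} \approx -3054.6$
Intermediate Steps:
$L{\left(x,f \right)} = - \frac{1}{3} - \frac{x}{4}$ ($L{\left(x,f \right)} = - \frac{1}{3} + \frac{x}{-4} = - \frac{1}{3} + x \left(- \frac{1}{4}\right) = - \frac{1}{3} - \frac{x}{4}$)
$Z = -3069$ ($Z = 93 \left(-33\right) = -3069$)
$L{\left(-59,45 \right)} + Z = \left(- \frac{1}{3} - - \frac{59}{4}\right) - 3069 = \left(- \frac{1}{3} + \frac{59}{4}\right) - 3069 = \frac{173}{12} - 3069 = - \frac{36655}{12}$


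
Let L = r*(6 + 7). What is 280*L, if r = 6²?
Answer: 131040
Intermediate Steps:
r = 36
L = 468 (L = 36*(6 + 7) = 36*13 = 468)
280*L = 280*468 = 131040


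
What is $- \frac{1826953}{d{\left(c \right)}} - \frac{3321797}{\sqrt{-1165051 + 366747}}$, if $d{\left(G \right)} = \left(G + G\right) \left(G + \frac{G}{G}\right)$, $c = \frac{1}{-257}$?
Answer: $\frac{120668418697}{512} + \frac{3321797 i \sqrt{49894}}{199576} \approx 2.3568 \cdot 10^{8} + 3717.8 i$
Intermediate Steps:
$c = - \frac{1}{257} \approx -0.0038911$
$d{\left(G \right)} = 2 G \left(1 + G\right)$ ($d{\left(G \right)} = 2 G \left(G + 1\right) = 2 G \left(1 + G\right)$)
$- \frac{1826953}{d{\left(c \right)}} - \frac{3321797}{\sqrt{-1165051 + 366747}} = - \frac{1826953}{2 \left(- \frac{1}{257}\right) \left(1 - \frac{1}{257}\right)} - \frac{3321797}{\sqrt{-1165051 + 366747}} = - \frac{1826953}{2 \left(- \frac{1}{257}\right) \frac{256}{257}} - \frac{3321797}{\sqrt{-798304}} = - \frac{1826953}{- \frac{512}{66049}} - \frac{3321797}{4 i \sqrt{49894}} = \left(-1826953\right) \left(- \frac{66049}{512}\right) - 3321797 \left(- \frac{i \sqrt{49894}}{199576}\right) = \frac{120668418697}{512} + \frac{3321797 i \sqrt{49894}}{199576}$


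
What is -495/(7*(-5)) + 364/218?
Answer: 12065/763 ≈ 15.813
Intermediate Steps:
-495/(7*(-5)) + 364/218 = -495/(-35) + 364*(1/218) = -495*(-1/35) + 182/109 = 99/7 + 182/109 = 12065/763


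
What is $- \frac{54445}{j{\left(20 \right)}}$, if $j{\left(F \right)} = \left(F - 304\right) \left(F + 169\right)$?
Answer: $\frac{54445}{53676} \approx 1.0143$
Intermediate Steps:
$j{\left(F \right)} = \left(-304 + F\right) \left(169 + F\right)$
$- \frac{54445}{j{\left(20 \right)}} = - \frac{54445}{-51376 + 20^{2} - 2700} = - \frac{54445}{-51376 + 400 - 2700} = - \frac{54445}{-53676} = \left(-54445\right) \left(- \frac{1}{53676}\right) = \frac{54445}{53676}$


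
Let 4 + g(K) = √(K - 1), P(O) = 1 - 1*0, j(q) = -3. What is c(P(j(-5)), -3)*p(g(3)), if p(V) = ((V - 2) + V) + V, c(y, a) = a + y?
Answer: 28 - 6*√2 ≈ 19.515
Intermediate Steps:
P(O) = 1 (P(O) = 1 + 0 = 1)
g(K) = -4 + √(-1 + K) (g(K) = -4 + √(K - 1) = -4 + √(-1 + K))
p(V) = -2 + 3*V (p(V) = ((-2 + V) + V) + V = (-2 + 2*V) + V = -2 + 3*V)
c(P(j(-5)), -3)*p(g(3)) = (-3 + 1)*(-2 + 3*(-4 + √(-1 + 3))) = -2*(-2 + 3*(-4 + √2)) = -2*(-2 + (-12 + 3*√2)) = -2*(-14 + 3*√2) = 28 - 6*√2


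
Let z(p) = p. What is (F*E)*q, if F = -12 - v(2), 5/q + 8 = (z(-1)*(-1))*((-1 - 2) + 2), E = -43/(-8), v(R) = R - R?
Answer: 215/6 ≈ 35.833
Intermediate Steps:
v(R) = 0
E = 43/8 (E = -43*(-1/8) = 43/8 ≈ 5.3750)
q = -5/9 (q = 5/(-8 + (-1*(-1))*((-1 - 2) + 2)) = 5/(-8 + 1*(-3 + 2)) = 5/(-8 + 1*(-1)) = 5/(-8 - 1) = 5/(-9) = 5*(-1/9) = -5/9 ≈ -0.55556)
F = -12 (F = -12 - 1*0 = -12 + 0 = -12)
(F*E)*q = -12*43/8*(-5/9) = -129/2*(-5/9) = 215/6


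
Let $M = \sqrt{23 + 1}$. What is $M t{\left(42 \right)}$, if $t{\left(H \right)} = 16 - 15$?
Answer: $2 \sqrt{6} \approx 4.899$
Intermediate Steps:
$t{\left(H \right)} = 1$ ($t{\left(H \right)} = 16 - 15 = 1$)
$M = 2 \sqrt{6}$ ($M = \sqrt{24} = 2 \sqrt{6} \approx 4.899$)
$M t{\left(42 \right)} = 2 \sqrt{6} \cdot 1 = 2 \sqrt{6}$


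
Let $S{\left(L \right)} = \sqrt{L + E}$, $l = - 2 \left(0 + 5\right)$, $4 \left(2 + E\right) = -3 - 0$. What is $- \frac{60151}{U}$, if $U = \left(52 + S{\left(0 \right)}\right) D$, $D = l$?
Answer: $\frac{6255704}{54135} - \frac{60151 i \sqrt{11}}{54135} \approx 115.56 - 3.6852 i$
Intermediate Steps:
$E = - \frac{11}{4}$ ($E = -2 + \frac{-3 - 0}{4} = -2 + \frac{-3 + 0}{4} = -2 + \frac{1}{4} \left(-3\right) = -2 - \frac{3}{4} = - \frac{11}{4} \approx -2.75$)
$l = -10$ ($l = \left(-2\right) 5 = -10$)
$S{\left(L \right)} = \sqrt{- \frac{11}{4} + L}$ ($S{\left(L \right)} = \sqrt{L - \frac{11}{4}} = \sqrt{- \frac{11}{4} + L}$)
$D = -10$
$U = -520 - 5 i \sqrt{11}$ ($U = \left(52 + \frac{\sqrt{-11 + 4 \cdot 0}}{2}\right) \left(-10\right) = \left(52 + \frac{\sqrt{-11 + 0}}{2}\right) \left(-10\right) = \left(52 + \frac{\sqrt{-11}}{2}\right) \left(-10\right) = \left(52 + \frac{i \sqrt{11}}{2}\right) \left(-10\right) = -520 - 5 i \sqrt{11} \approx -520.0 - 16.583 i$)
$- \frac{60151}{U} = - \frac{60151}{-520 - 5 i \sqrt{11}}$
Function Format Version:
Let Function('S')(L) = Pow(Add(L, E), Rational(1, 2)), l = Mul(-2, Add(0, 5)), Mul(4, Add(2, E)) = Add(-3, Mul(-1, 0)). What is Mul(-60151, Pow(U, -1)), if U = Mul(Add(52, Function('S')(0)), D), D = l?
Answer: Add(Rational(6255704, 54135), Mul(Rational(-60151, 54135), I, Pow(11, Rational(1, 2)))) ≈ Add(115.56, Mul(-3.6852, I))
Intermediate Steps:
E = Rational(-11, 4) (E = Add(-2, Mul(Rational(1, 4), Add(-3, Mul(-1, 0)))) = Add(-2, Mul(Rational(1, 4), Add(-3, 0))) = Add(-2, Mul(Rational(1, 4), -3)) = Add(-2, Rational(-3, 4)) = Rational(-11, 4) ≈ -2.7500)
l = -10 (l = Mul(-2, 5) = -10)
Function('S')(L) = Pow(Add(Rational(-11, 4), L), Rational(1, 2)) (Function('S')(L) = Pow(Add(L, Rational(-11, 4)), Rational(1, 2)) = Pow(Add(Rational(-11, 4), L), Rational(1, 2)))
D = -10
U = Add(-520, Mul(-5, I, Pow(11, Rational(1, 2)))) (U = Mul(Add(52, Mul(Rational(1, 2), Pow(Add(-11, Mul(4, 0)), Rational(1, 2)))), -10) = Mul(Add(52, Mul(Rational(1, 2), Pow(Add(-11, 0), Rational(1, 2)))), -10) = Mul(Add(52, Mul(Rational(1, 2), Pow(-11, Rational(1, 2)))), -10) = Mul(Add(52, Mul(Rational(1, 2), Mul(I, Pow(11, Rational(1, 2))))), -10) = Mul(Add(52, Mul(Rational(1, 2), I, Pow(11, Rational(1, 2)))), -10) = Add(-520, Mul(-5, I, Pow(11, Rational(1, 2)))) ≈ Add(-520.00, Mul(-16.583, I)))
Mul(-60151, Pow(U, -1)) = Mul(-60151, Pow(Add(-520, Mul(-5, I, Pow(11, Rational(1, 2)))), -1))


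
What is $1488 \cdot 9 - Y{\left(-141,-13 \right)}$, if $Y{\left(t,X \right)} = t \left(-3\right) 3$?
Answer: $12123$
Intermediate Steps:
$Y{\left(t,X \right)} = - 9 t$ ($Y{\left(t,X \right)} = - 3 t 3 = - 9 t$)
$1488 \cdot 9 - Y{\left(-141,-13 \right)} = 1488 \cdot 9 - \left(-9\right) \left(-141\right) = 13392 - 1269 = 12123$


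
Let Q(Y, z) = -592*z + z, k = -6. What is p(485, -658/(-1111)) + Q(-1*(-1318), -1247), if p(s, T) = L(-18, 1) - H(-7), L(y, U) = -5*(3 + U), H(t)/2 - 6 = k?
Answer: 736957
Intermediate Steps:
H(t) = 0 (H(t) = 12 + 2*(-6) = 12 - 12 = 0)
L(y, U) = -15 - 5*U
p(s, T) = -20 (p(s, T) = (-15 - 5*1) - 1*0 = (-15 - 5) + 0 = -20 + 0 = -20)
Q(Y, z) = -591*z
p(485, -658/(-1111)) + Q(-1*(-1318), -1247) = -20 - 591*(-1247) = -20 + 736977 = 736957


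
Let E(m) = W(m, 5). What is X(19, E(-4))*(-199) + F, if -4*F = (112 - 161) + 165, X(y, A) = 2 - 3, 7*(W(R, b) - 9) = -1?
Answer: 170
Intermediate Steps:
W(R, b) = 62/7 (W(R, b) = 9 + (1/7)*(-1) = 9 - 1/7 = 62/7)
E(m) = 62/7
X(y, A) = -1
F = -29 (F = -((112 - 161) + 165)/4 = -(-49 + 165)/4 = -1/4*116 = -29)
X(19, E(-4))*(-199) + F = -1*(-199) - 29 = 199 - 29 = 170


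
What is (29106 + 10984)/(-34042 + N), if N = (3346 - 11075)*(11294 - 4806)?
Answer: -20045/25089897 ≈ -0.00079893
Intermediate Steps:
N = -50145752 (N = -7729*6488 = -50145752)
(29106 + 10984)/(-34042 + N) = (29106 + 10984)/(-34042 - 50145752) = 40090/(-50179794) = 40090*(-1/50179794) = -20045/25089897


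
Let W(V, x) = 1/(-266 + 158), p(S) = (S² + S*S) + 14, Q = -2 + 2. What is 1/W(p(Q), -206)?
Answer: -108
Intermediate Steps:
Q = 0
p(S) = 14 + 2*S² (p(S) = (S² + S²) + 14 = 2*S² + 14 = 14 + 2*S²)
W(V, x) = -1/108 (W(V, x) = 1/(-108) = -1/108)
1/W(p(Q), -206) = 1/(-1/108) = -108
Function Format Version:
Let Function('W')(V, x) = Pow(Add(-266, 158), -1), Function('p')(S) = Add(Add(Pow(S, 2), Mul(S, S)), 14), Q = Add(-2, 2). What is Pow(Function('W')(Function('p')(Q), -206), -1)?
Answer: -108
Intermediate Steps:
Q = 0
Function('p')(S) = Add(14, Mul(2, Pow(S, 2))) (Function('p')(S) = Add(Add(Pow(S, 2), Pow(S, 2)), 14) = Add(Mul(2, Pow(S, 2)), 14) = Add(14, Mul(2, Pow(S, 2))))
Function('W')(V, x) = Rational(-1, 108) (Function('W')(V, x) = Pow(-108, -1) = Rational(-1, 108))
Pow(Function('W')(Function('p')(Q), -206), -1) = Pow(Rational(-1, 108), -1) = -108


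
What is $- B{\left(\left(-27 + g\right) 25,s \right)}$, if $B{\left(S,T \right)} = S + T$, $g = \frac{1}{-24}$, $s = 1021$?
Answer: $- \frac{8279}{24} \approx -344.96$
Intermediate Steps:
$g = - \frac{1}{24} \approx -0.041667$
$- B{\left(\left(-27 + g\right) 25,s \right)} = - (\left(-27 - \frac{1}{24}\right) 25 + 1021) = - (\left(- \frac{649}{24}\right) 25 + 1021) = - (- \frac{16225}{24} + 1021) = \left(-1\right) \frac{8279}{24} = - \frac{8279}{24}$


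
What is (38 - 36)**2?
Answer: 4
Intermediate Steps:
(38 - 36)**2 = 2**2 = 4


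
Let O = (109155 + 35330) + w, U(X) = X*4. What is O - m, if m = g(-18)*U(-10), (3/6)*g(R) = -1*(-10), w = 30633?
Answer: 175918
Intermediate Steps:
g(R) = 20 (g(R) = 2*(-1*(-10)) = 2*10 = 20)
U(X) = 4*X
O = 175118 (O = (109155 + 35330) + 30633 = 144485 + 30633 = 175118)
m = -800 (m = 20*(4*(-10)) = 20*(-40) = -800)
O - m = 175118 - 1*(-800) = 175118 + 800 = 175918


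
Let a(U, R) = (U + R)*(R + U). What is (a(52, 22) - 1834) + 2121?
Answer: 5763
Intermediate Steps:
a(U, R) = (R + U)² (a(U, R) = (R + U)*(R + U) = (R + U)²)
(a(52, 22) - 1834) + 2121 = ((22 + 52)² - 1834) + 2121 = (74² - 1834) + 2121 = (5476 - 1834) + 2121 = 3642 + 2121 = 5763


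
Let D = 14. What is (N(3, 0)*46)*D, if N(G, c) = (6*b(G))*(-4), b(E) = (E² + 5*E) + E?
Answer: -417312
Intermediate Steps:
b(E) = E² + 6*E
N(G, c) = -24*G*(6 + G) (N(G, c) = (6*(G*(6 + G)))*(-4) = (6*G*(6 + G))*(-4) = -24*G*(6 + G))
(N(3, 0)*46)*D = (-24*3*(6 + 3)*46)*14 = (-24*3*9*46)*14 = -648*46*14 = -29808*14 = -417312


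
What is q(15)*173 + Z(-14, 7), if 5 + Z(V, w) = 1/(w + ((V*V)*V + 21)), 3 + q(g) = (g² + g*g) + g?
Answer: 217065435/2716 ≈ 79921.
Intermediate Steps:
q(g) = -3 + g + 2*g² (q(g) = -3 + ((g² + g*g) + g) = -3 + ((g² + g²) + g) = -3 + (2*g² + g) = -3 + (g + 2*g²) = -3 + g + 2*g²)
Z(V, w) = -5 + 1/(21 + w + V³) (Z(V, w) = -5 + 1/(w + ((V*V)*V + 21)) = -5 + 1/(w + (V²*V + 21)) = -5 + 1/(w + (V³ + 21)) = -5 + 1/(w + (21 + V³)) = -5 + 1/(21 + w + V³))
q(15)*173 + Z(-14, 7) = (-3 + 15 + 2*15²)*173 + (-104 - 5*7 - 5*(-14)³)/(21 + 7 + (-14)³) = (-3 + 15 + 2*225)*173 + (-104 - 35 - 5*(-2744))/(21 + 7 - 2744) = (-3 + 15 + 450)*173 + (-104 - 35 + 13720)/(-2716) = 462*173 - 1/2716*13581 = 79926 - 13581/2716 = 217065435/2716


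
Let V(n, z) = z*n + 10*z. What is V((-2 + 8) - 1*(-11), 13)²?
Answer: 123201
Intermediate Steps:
V(n, z) = 10*z + n*z (V(n, z) = n*z + 10*z = 10*z + n*z)
V((-2 + 8) - 1*(-11), 13)² = (13*(10 + ((-2 + 8) - 1*(-11))))² = (13*(10 + (6 + 11)))² = (13*(10 + 17))² = (13*27)² = 351² = 123201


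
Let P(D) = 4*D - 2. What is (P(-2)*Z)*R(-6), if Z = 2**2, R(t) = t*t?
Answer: -1440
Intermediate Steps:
R(t) = t**2
Z = 4
P(D) = -2 + 4*D
(P(-2)*Z)*R(-6) = ((-2 + 4*(-2))*4)*(-6)**2 = ((-2 - 8)*4)*36 = -10*4*36 = -40*36 = -1440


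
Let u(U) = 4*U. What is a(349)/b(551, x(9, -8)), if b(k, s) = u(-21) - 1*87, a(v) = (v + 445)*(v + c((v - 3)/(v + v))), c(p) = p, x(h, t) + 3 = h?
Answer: -32282452/19893 ≈ -1622.8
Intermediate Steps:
x(h, t) = -3 + h
a(v) = (445 + v)*(v + (-3 + v)/(2*v)) (a(v) = (v + 445)*(v + (v - 3)/(v + v)) = (445 + v)*(v + (-3 + v)/((2*v))) = (445 + v)*(v + (-3 + v)*(1/(2*v))) = (445 + v)*(v + (-3 + v)/(2*v)))
b(k, s) = -171 (b(k, s) = 4*(-21) - 1*87 = -84 - 87 = -171)
a(349)/b(551, x(9, -8)) = (221 + 349² - 1335/2/349 + (891/2)*349)/(-171) = (221 + 121801 - 1335/2*1/349 + 310959/2)*(-1/171) = (221 + 121801 - 1335/698 + 310959/2)*(-1/171) = (96847356/349)*(-1/171) = -32282452/19893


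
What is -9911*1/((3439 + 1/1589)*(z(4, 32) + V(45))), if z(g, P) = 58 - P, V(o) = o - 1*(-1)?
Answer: -15748579/393449184 ≈ -0.040027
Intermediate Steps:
V(o) = 1 + o (V(o) = o + 1 = 1 + o)
-9911*1/((3439 + 1/1589)*(z(4, 32) + V(45))) = -9911*1/((3439 + 1/1589)*((58 - 1*32) + (1 + 45))) = -9911*1/((3439 + 1/1589)*((58 - 32) + 46)) = -9911*1589/(5464572*(26 + 46)) = -9911/(72*(5464572/1589)) = -9911/393449184/1589 = -9911*1589/393449184 = -15748579/393449184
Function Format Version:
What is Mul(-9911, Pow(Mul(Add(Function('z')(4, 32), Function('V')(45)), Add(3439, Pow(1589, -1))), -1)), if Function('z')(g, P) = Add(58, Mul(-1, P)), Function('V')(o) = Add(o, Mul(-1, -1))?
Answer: Rational(-15748579, 393449184) ≈ -0.040027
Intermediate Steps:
Function('V')(o) = Add(1, o) (Function('V')(o) = Add(o, 1) = Add(1, o))
Mul(-9911, Pow(Mul(Add(Function('z')(4, 32), Function('V')(45)), Add(3439, Pow(1589, -1))), -1)) = Mul(-9911, Pow(Mul(Add(Add(58, Mul(-1, 32)), Add(1, 45)), Add(3439, Pow(1589, -1))), -1)) = Mul(-9911, Pow(Mul(Add(Add(58, -32), 46), Add(3439, Rational(1, 1589))), -1)) = Mul(-9911, Pow(Mul(Add(26, 46), Rational(5464572, 1589)), -1)) = Mul(-9911, Pow(Mul(72, Rational(5464572, 1589)), -1)) = Mul(-9911, Pow(Rational(393449184, 1589), -1)) = Mul(-9911, Rational(1589, 393449184)) = Rational(-15748579, 393449184)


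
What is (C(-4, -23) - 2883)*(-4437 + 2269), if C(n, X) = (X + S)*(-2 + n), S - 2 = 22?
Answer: 6263352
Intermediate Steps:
S = 24 (S = 2 + 22 = 24)
C(n, X) = (-2 + n)*(24 + X) (C(n, X) = (X + 24)*(-2 + n) = (24 + X)*(-2 + n) = (-2 + n)*(24 + X))
(C(-4, -23) - 2883)*(-4437 + 2269) = ((-48 - 2*(-23) + 24*(-4) - 23*(-4)) - 2883)*(-4437 + 2269) = ((-48 + 46 - 96 + 92) - 2883)*(-2168) = (-6 - 2883)*(-2168) = -2889*(-2168) = 6263352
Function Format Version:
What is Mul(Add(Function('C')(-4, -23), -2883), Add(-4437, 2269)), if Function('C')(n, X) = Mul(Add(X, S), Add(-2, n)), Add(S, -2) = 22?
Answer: 6263352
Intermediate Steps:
S = 24 (S = Add(2, 22) = 24)
Function('C')(n, X) = Mul(Add(-2, n), Add(24, X)) (Function('C')(n, X) = Mul(Add(X, 24), Add(-2, n)) = Mul(Add(24, X), Add(-2, n)) = Mul(Add(-2, n), Add(24, X)))
Mul(Add(Function('C')(-4, -23), -2883), Add(-4437, 2269)) = Mul(Add(Add(-48, Mul(-2, -23), Mul(24, -4), Mul(-23, -4)), -2883), Add(-4437, 2269)) = Mul(Add(Add(-48, 46, -96, 92), -2883), -2168) = Mul(Add(-6, -2883), -2168) = Mul(-2889, -2168) = 6263352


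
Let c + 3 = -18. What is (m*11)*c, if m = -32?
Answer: 7392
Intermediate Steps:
c = -21 (c = -3 - 18 = -21)
(m*11)*c = -32*11*(-21) = -352*(-21) = 7392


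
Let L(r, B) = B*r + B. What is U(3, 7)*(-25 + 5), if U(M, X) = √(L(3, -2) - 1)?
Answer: -60*I ≈ -60.0*I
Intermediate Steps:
L(r, B) = B + B*r
U(M, X) = 3*I (U(M, X) = √(-2*(1 + 3) - 1) = √(-2*4 - 1) = √(-8 - 1) = √(-9) = 3*I)
U(3, 7)*(-25 + 5) = (3*I)*(-25 + 5) = (3*I)*(-20) = -60*I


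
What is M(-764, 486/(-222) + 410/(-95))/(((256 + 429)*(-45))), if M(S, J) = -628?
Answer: 628/30825 ≈ 0.020373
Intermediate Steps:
M(-764, 486/(-222) + 410/(-95))/(((256 + 429)*(-45))) = -628*(-1/(45*(256 + 429))) = -628/(685*(-45)) = -628/(-30825) = -628*(-1/30825) = 628/30825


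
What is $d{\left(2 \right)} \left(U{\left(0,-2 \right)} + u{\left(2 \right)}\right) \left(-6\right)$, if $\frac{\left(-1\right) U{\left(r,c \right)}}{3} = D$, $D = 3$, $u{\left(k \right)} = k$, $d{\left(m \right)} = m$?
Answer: $84$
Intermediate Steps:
$U{\left(r,c \right)} = -9$ ($U{\left(r,c \right)} = \left(-3\right) 3 = -9$)
$d{\left(2 \right)} \left(U{\left(0,-2 \right)} + u{\left(2 \right)}\right) \left(-6\right) = 2 \left(-9 + 2\right) \left(-6\right) = 2 \left(-7\right) \left(-6\right) = \left(-14\right) \left(-6\right) = 84$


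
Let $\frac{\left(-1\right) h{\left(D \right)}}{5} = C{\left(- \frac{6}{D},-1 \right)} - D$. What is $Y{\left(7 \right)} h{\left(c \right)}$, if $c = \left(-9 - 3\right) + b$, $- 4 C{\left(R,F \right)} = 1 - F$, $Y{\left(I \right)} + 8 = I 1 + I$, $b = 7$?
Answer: $-135$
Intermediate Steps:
$Y{\left(I \right)} = -8 + 2 I$ ($Y{\left(I \right)} = -8 + \left(I 1 + I\right) = -8 + \left(I + I\right) = -8 + 2 I$)
$C{\left(R,F \right)} = - \frac{1}{4} + \frac{F}{4}$ ($C{\left(R,F \right)} = - \frac{1 - F}{4} = - \frac{1}{4} + \frac{F}{4}$)
$c = -5$ ($c = \left(-9 - 3\right) + 7 = -12 + 7 = -5$)
$h{\left(D \right)} = \frac{5}{2} + 5 D$ ($h{\left(D \right)} = - 5 \left(\left(- \frac{1}{4} + \frac{1}{4} \left(-1\right)\right) - D\right) = - 5 \left(\left(- \frac{1}{4} - \frac{1}{4}\right) - D\right) = - 5 \left(- \frac{1}{2} - D\right) = \frac{5}{2} + 5 D$)
$Y{\left(7 \right)} h{\left(c \right)} = \left(-8 + 2 \cdot 7\right) \left(\frac{5}{2} + 5 \left(-5\right)\right) = \left(-8 + 14\right) \left(\frac{5}{2} - 25\right) = 6 \left(- \frac{45}{2}\right) = -135$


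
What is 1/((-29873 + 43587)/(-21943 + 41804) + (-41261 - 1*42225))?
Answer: -19861/1658101732 ≈ -1.1978e-5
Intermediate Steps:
1/((-29873 + 43587)/(-21943 + 41804) + (-41261 - 1*42225)) = 1/(13714/19861 + (-41261 - 42225)) = 1/(13714*(1/19861) - 83486) = 1/(13714/19861 - 83486) = 1/(-1658101732/19861) = -19861/1658101732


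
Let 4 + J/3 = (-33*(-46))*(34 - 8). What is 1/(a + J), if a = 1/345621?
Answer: 345621/40918761433 ≈ 8.4465e-6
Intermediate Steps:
a = 1/345621 ≈ 2.8933e-6
J = 118392 (J = -12 + 3*((-33*(-46))*(34 - 8)) = -12 + 3*(1518*26) = -12 + 3*39468 = -12 + 118404 = 118392)
1/(a + J) = 1/(1/345621 + 118392) = 1/(40918761433/345621) = 345621/40918761433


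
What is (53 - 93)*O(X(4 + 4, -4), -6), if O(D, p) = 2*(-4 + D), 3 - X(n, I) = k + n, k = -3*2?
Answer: 240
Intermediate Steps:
k = -6
X(n, I) = 9 - n (X(n, I) = 3 - (-6 + n) = 3 + (6 - n) = 9 - n)
O(D, p) = -8 + 2*D
(53 - 93)*O(X(4 + 4, -4), -6) = (53 - 93)*(-8 + 2*(9 - (4 + 4))) = -40*(-8 + 2*(9 - 1*8)) = -40*(-8 + 2*(9 - 8)) = -40*(-8 + 2*1) = -40*(-8 + 2) = -40*(-6) = 240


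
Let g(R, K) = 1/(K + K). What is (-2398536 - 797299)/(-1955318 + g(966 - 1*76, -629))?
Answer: 804072086/491958009 ≈ 1.6344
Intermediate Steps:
g(R, K) = 1/(2*K)
(-2398536 - 797299)/(-1955318 + g(966 - 1*76, -629)) = (-2398536 - 797299)/(-1955318 + (1/2)/(-629)) = -3195835/(-1955318 + (1/2)*(-1/629)) = -3195835/(-1955318 - 1/1258) = -3195835/(-2459790045/1258) = -3195835*(-1258/2459790045) = 804072086/491958009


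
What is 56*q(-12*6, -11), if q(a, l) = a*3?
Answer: -12096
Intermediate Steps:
q(a, l) = 3*a
56*q(-12*6, -11) = 56*(3*(-12*6)) = 56*(3*(-72)) = 56*(-216) = -12096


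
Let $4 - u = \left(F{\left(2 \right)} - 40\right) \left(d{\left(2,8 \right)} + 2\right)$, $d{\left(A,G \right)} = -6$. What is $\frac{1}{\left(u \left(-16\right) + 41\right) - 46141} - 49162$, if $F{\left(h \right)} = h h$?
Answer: $- \frac{2156245321}{43860} \approx -49162.0$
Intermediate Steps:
$F{\left(h \right)} = h^{2}$
$u = -140$ ($u = 4 - \left(2^{2} - 40\right) \left(-6 + 2\right) = 4 - \left(4 - 40\right) \left(-4\right) = 4 - \left(-36\right) \left(-4\right) = 4 - 144 = -140$)
$\frac{1}{\left(u \left(-16\right) + 41\right) - 46141} - 49162 = \frac{1}{\left(\left(-140\right) \left(-16\right) + 41\right) - 46141} - 49162 = \frac{1}{\left(2240 + 41\right) - 46141} - 49162 = \frac{1}{2281 - 46141} - 49162 = \frac{1}{-43860} - 49162 = - \frac{1}{43860} - 49162 = - \frac{2156245321}{43860}$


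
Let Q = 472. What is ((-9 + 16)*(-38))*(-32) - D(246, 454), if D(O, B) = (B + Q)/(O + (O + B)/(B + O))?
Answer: 2101538/247 ≈ 8508.3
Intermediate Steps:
D(O, B) = (472 + B)/(1 + O) (D(O, B) = (B + 472)/(O + (O + B)/(B + O)) = (472 + B)/(O + (B + O)/(B + O)) = (472 + B)/(O + 1) = (472 + B)/(1 + O))
((-9 + 16)*(-38))*(-32) - D(246, 454) = ((-9 + 16)*(-38))*(-32) - (472 + 454)/(1 + 246) = (7*(-38))*(-32) - 926/247 = -266*(-32) - 926/247 = 8512 - 1*926/247 = 8512 - 926/247 = 2101538/247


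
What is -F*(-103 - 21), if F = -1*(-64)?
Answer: 7936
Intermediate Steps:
F = 64
-F*(-103 - 21) = -64*(-103 - 21) = -64*(-124) = -1*(-7936) = 7936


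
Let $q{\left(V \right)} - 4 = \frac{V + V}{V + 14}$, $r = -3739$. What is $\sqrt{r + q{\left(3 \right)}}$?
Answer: $\frac{i \sqrt{1079313}}{17} \approx 61.112 i$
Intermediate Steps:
$q{\left(V \right)} = 4 + \frac{2 V}{14 + V}$ ($q{\left(V \right)} = 4 + \frac{V + V}{V + 14} = 4 + \frac{2 V}{14 + V}$)
$\sqrt{r + q{\left(3 \right)}} = \sqrt{-3739 + \frac{2 \left(28 + 3 \cdot 3\right)}{14 + 3}} = \sqrt{-3739 + \frac{2 \left(28 + 9\right)}{17}} = \sqrt{-3739 + 2 \cdot \frac{1}{17} \cdot 37} = \sqrt{-3739 + \frac{74}{17}} = \sqrt{- \frac{63489}{17}} = \frac{i \sqrt{1079313}}{17}$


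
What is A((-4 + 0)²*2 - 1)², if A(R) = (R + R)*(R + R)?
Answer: 14776336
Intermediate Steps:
A(R) = 4*R² (A(R) = (2*R)*(2*R) = 4*R²)
A((-4 + 0)²*2 - 1)² = (4*((-4 + 0)²*2 - 1)²)² = (4*((-4)²*2 - 1)²)² = (4*(16*2 - 1)²)² = (4*(32 - 1)²)² = (4*31²)² = (4*961)² = 3844² = 14776336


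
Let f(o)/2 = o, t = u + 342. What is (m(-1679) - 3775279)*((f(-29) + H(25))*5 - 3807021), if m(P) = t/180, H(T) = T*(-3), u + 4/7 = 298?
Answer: 1509381664144492/105 ≈ 1.4375e+13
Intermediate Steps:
u = 2082/7 (u = -4/7 + 298 = 2082/7 ≈ 297.43)
H(T) = -3*T
t = 4476/7 (t = 2082/7 + 342 = 4476/7 ≈ 639.43)
f(o) = 2*o
m(P) = 373/105 (m(P) = (4476/7)/180 = (4476/7)*(1/180) = 373/105)
(m(-1679) - 3775279)*((f(-29) + H(25))*5 - 3807021) = (373/105 - 3775279)*((2*(-29) - 3*25)*5 - 3807021) = -396403922*((-58 - 75)*5 - 3807021)/105 = -396403922*(-133*5 - 3807021)/105 = -396403922*(-665 - 3807021)/105 = -396403922/105*(-3807686) = 1509381664144492/105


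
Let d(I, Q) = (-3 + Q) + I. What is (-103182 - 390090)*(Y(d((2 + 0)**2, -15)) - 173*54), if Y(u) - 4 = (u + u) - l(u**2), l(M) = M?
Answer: 4716666864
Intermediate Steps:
d(I, Q) = -3 + I + Q
Y(u) = 4 - u**2 + 2*u (Y(u) = 4 + ((u + u) - u**2) = 4 + (2*u - u**2) = 4 + (-u**2 + 2*u) = 4 - u**2 + 2*u)
(-103182 - 390090)*(Y(d((2 + 0)**2, -15)) - 173*54) = (-103182 - 390090)*((4 - (-3 + (2 + 0)**2 - 15)**2 + 2*(-3 + (2 + 0)**2 - 15)) - 173*54) = -493272*((4 - (-3 + 2**2 - 15)**2 + 2*(-3 + 2**2 - 15)) - 9342) = -493272*((4 - (-3 + 4 - 15)**2 + 2*(-3 + 4 - 15)) - 9342) = -493272*((4 - 1*(-14)**2 + 2*(-14)) - 9342) = -493272*((4 - 1*196 - 28) - 9342) = -493272*((4 - 196 - 28) - 9342) = -493272*(-220 - 9342) = -493272*(-9562) = 4716666864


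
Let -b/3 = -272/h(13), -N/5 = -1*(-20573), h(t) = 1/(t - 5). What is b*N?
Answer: -671502720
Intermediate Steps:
h(t) = 1/(-5 + t)
N = -102865 (N = -(-5)*(-20573) = -5*20573 = -102865)
b = 6528 (b = -(-816)/(1/(-5 + 13)) = -(-816)/(1/8) = -(-816)/1/8 = -(-816)*8 = -3*(-2176) = 6528)
b*N = 6528*(-102865) = -671502720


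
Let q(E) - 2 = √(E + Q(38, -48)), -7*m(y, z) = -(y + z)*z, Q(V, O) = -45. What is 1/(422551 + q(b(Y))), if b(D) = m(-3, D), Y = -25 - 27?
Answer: 2957871/1249857262118 - √17815/1249857262118 ≈ 2.3665e-6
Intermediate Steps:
Y = -52
m(y, z) = z*(y + z)/7 (m(y, z) = -(-1)*(y + z)*z/7 = -(-1)*z*(y + z)/7 = z*(y + z)/7)
b(D) = D*(-3 + D)/7
q(E) = 2 + √(-45 + E) (q(E) = 2 + √(E - 45) = 2 + √(-45 + E))
1/(422551 + q(b(Y))) = 1/(422551 + (2 + √(-45 + (⅐)*(-52)*(-3 - 52)))) = 1/(422551 + (2 + √(-45 + (⅐)*(-52)*(-55)))) = 1/(422551 + (2 + √(-45 + 2860/7))) = 1/(422551 + (2 + √(2545/7))) = 1/(422551 + (2 + √17815/7)) = 1/(422553 + √17815/7)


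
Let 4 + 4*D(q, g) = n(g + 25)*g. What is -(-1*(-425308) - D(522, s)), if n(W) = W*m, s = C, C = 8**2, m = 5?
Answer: -418189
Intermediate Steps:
C = 64
s = 64
n(W) = 5*W (n(W) = W*5 = 5*W)
D(q, g) = -1 + g*(125 + 5*g)/4 (D(q, g) = -1 + ((5*(g + 25))*g)/4 = -1 + ((5*(25 + g))*g)/4 = -1 + ((125 + 5*g)*g)/4 = -1 + (g*(125 + 5*g))/4 = -1 + g*(125 + 5*g)/4)
-(-1*(-425308) - D(522, s)) = -(-1*(-425308) - (-1 + (5/4)*64*(25 + 64))) = -(425308 - (-1 + (5/4)*64*89)) = -(425308 - (-1 + 7120)) = -(425308 - 1*7119) = -(425308 - 7119) = -1*418189 = -418189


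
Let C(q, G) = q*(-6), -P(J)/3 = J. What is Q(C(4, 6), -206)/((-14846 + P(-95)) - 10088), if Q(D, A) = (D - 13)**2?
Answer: -1369/24649 ≈ -0.055540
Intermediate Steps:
P(J) = -3*J
C(q, G) = -6*q
Q(D, A) = (-13 + D)**2
Q(C(4, 6), -206)/((-14846 + P(-95)) - 10088) = (-13 - 6*4)**2/((-14846 - 3*(-95)) - 10088) = (-13 - 24)**2/((-14846 + 285) - 10088) = (-37)**2/(-14561 - 10088) = 1369/(-24649) = 1369*(-1/24649) = -1369/24649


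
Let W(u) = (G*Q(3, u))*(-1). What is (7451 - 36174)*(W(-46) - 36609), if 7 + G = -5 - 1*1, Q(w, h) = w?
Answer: 1050400110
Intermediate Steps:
G = -13 (G = -7 + (-5 - 1*1) = -7 + (-5 - 1) = -7 - 6 = -13)
W(u) = 39 (W(u) = -13*3*(-1) = -39*(-1) = 39)
(7451 - 36174)*(W(-46) - 36609) = (7451 - 36174)*(39 - 36609) = -28723*(-36570) = 1050400110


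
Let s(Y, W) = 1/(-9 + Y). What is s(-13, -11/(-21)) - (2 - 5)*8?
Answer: 527/22 ≈ 23.955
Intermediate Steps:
s(-13, -11/(-21)) - (2 - 5)*8 = 1/(-9 - 13) - (2 - 5)*8 = 1/(-22) - (-3)*8 = -1/22 - 1*(-24) = -1/22 + 24 = 527/22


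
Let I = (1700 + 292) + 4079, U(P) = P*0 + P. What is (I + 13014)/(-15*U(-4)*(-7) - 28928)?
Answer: -1735/2668 ≈ -0.65030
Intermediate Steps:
U(P) = P (U(P) = 0 + P = P)
I = 6071 (I = 1992 + 4079 = 6071)
(I + 13014)/(-15*U(-4)*(-7) - 28928) = (6071 + 13014)/(-15*(-4)*(-7) - 28928) = 19085/(60*(-7) - 28928) = 19085/(-420 - 28928) = 19085/(-29348) = 19085*(-1/29348) = -1735/2668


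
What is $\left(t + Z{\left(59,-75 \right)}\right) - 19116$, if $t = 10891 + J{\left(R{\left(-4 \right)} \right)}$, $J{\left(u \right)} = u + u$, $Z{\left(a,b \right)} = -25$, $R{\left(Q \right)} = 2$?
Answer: $-8246$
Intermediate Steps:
$J{\left(u \right)} = 2 u$
$t = 10895$ ($t = 10891 + 2 \cdot 2 = 10891 + 4 = 10895$)
$\left(t + Z{\left(59,-75 \right)}\right) - 19116 = \left(10895 - 25\right) - 19116 = 10870 - 19116 = -8246$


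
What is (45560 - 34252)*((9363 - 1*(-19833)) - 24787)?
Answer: 49856972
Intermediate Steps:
(45560 - 34252)*((9363 - 1*(-19833)) - 24787) = 11308*((9363 + 19833) - 24787) = 11308*(29196 - 24787) = 11308*4409 = 49856972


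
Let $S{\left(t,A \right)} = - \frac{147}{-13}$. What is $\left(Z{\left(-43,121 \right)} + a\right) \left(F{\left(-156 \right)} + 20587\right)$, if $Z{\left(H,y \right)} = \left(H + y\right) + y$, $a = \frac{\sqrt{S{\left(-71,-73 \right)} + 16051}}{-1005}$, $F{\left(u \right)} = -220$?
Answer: $4053033 - \frac{6789 \sqrt{2714530}}{4355} \approx 4.0505 \cdot 10^{6}$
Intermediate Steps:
$S{\left(t,A \right)} = \frac{147}{13}$ ($S{\left(t,A \right)} = \left(-147\right) \left(- \frac{1}{13}\right) = \frac{147}{13}$)
$a = - \frac{\sqrt{2714530}}{13065}$ ($a = \frac{\sqrt{\frac{147}{13} + 16051}}{-1005} = \sqrt{\frac{208810}{13}} \left(- \frac{1}{1005}\right) = \frac{\sqrt{2714530}}{13} \left(- \frac{1}{1005}\right) = - \frac{\sqrt{2714530}}{13065} \approx -0.12611$)
$Z{\left(H,y \right)} = H + 2 y$
$\left(Z{\left(-43,121 \right)} + a\right) \left(F{\left(-156 \right)} + 20587\right) = \left(\left(-43 + 2 \cdot 121\right) - \frac{\sqrt{2714530}}{13065}\right) \left(-220 + 20587\right) = \left(\left(-43 + 242\right) - \frac{\sqrt{2714530}}{13065}\right) 20367 = \left(199 - \frac{\sqrt{2714530}}{13065}\right) 20367 = 4053033 - \frac{6789 \sqrt{2714530}}{4355}$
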